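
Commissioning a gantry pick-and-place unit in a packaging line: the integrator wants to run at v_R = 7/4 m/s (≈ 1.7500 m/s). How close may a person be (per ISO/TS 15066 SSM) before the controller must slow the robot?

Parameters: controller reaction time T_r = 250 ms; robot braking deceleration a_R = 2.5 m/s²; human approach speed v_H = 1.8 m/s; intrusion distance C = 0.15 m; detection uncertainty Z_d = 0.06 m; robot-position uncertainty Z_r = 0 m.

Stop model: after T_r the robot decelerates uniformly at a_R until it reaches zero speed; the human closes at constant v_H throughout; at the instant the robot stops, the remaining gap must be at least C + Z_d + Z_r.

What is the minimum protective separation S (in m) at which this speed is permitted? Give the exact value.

stop time T_s = (7/4)/(5/2) = 0.7000 s
robot covers v_R·T_r = 1.7500·0.2500 = 0.4375 m before braking
robot covers 1.7500·0.7000 − ½·2.5000·0.7000² = 0.6125 m while stopping
person approaches 1.8000·(0.2500+0.7000) = 1.7100 m
residual clearance needed = 0.1500+0.0600+0.0000 = 0.2100 m
S_min ≈ 0.4375+0.6125+1.7100+0.2100  ⇒  S_min = 297/100 m

S_min = 297/100 m = 2.9700 m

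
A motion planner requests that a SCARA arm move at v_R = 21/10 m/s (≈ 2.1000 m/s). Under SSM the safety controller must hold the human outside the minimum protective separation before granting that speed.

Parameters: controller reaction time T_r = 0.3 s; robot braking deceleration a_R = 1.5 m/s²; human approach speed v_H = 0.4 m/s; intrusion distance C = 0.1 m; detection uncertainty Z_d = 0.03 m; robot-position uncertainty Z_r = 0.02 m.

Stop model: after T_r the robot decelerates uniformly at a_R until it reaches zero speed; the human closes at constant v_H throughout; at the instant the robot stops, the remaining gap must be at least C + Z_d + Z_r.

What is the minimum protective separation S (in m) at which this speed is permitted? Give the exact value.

S_min = 293/100 m = 2.9300 m

braking lasts T_s = (21/10)/(3/2) = 1.4000 s
robot covers v_R·T_r = 2.1000·0.3000 = 0.6300 m before braking
robot under decel: 2.1000²/(2·1.5000) = 1.4700 m
person approaches 0.4000·(0.3000+1.4000) = 0.6800 m
margins: 0.1000+0.0300+0.0200 = 0.1500 m
S_min ≈ 0.6300+1.4700+0.6800+0.1500  ⇒  S_min = 293/100 m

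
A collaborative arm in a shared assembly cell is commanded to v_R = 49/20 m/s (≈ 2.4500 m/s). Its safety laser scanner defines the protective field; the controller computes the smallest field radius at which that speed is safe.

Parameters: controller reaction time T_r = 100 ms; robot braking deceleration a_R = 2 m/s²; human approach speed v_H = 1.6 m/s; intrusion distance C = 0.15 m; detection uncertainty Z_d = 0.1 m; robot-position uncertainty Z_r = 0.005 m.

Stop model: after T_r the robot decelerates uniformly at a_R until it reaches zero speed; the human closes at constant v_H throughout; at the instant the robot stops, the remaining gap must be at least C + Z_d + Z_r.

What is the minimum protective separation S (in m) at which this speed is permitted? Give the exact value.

T_s = v_R/a_R = (49/20)/2 = 1.2250 s
robot in T_r: 2.4500·0.1000 = 0.2450 m
robot under decel: 2.4500²/(2·2.0000) = 1.5006 m
human closes 1.6000·1.3250 = 2.1200 m
C+Z_d+Z_r = 0.1500+0.1000+0.0050 = 0.2550 m
S_min ≈ 0.2450+1.5006+2.1200+0.2550  ⇒  S_min = 6593/1600 m

S_min = 6593/1600 m = 4.1206 m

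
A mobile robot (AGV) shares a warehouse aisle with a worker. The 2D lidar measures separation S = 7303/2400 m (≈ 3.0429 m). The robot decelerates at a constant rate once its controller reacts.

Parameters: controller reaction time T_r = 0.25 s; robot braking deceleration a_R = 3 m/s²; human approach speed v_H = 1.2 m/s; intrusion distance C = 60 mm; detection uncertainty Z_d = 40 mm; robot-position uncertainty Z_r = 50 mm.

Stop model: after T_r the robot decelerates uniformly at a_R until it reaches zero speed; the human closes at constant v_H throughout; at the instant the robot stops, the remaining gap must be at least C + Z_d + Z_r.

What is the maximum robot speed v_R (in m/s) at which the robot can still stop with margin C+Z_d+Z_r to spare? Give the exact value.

at the boundary: (1/6)·v² + (13/20)·v + (-6223/2400) = 0
  disc = (13/20)² − 4·(1/6)·(-6223/2400) = 484/225 ; √disc = 22/15
  v_R = (−(13/20) + 22/15) / (2·(1/6)) = 49/20 m/s
check:
braking lasts T_s = (49/20)/3 = 0.8167 s
robot covers v_R·T_r = 2.4500·0.2500 = 0.6125 m before braking
robot covers 2.4500·0.8167 − ½·3.0000·0.8167² = 1.0004 m while stopping
human closes 1.2000·1.0667 = 1.2800 m
margins: 0.0600+0.0400+0.0500 = 0.1500 m
sum ≈ 0.6125+1.0004+1.2800+0.1500 ≈ 3.0429 m = S ✓

v_R_max = 49/20 m/s = 2.4500 m/s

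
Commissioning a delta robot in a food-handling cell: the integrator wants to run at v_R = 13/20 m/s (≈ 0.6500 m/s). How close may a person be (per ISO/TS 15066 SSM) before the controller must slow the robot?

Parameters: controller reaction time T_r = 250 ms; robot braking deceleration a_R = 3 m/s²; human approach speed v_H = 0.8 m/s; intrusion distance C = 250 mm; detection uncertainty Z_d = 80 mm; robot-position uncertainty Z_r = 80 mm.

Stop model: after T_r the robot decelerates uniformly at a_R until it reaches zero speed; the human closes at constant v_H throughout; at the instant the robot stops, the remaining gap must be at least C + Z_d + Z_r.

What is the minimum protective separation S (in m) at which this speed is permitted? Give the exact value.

stop time T_s = (13/20)/3 = 0.2167 s
reaction-phase robot travel = 0.6500·0.2500 = 0.1625 m
robot covers 0.6500·0.2167 − ½·3.0000·0.2167² = 0.0704 m while stopping
human closes 0.8000·0.4667 = 0.3733 m
margins: 0.2500+0.0800+0.0800 = 0.4100 m
S_min ≈ 0.1625+0.0704+0.3733+0.4100  ⇒  S_min = 813/800 m

S_min = 813/800 m = 1.0163 m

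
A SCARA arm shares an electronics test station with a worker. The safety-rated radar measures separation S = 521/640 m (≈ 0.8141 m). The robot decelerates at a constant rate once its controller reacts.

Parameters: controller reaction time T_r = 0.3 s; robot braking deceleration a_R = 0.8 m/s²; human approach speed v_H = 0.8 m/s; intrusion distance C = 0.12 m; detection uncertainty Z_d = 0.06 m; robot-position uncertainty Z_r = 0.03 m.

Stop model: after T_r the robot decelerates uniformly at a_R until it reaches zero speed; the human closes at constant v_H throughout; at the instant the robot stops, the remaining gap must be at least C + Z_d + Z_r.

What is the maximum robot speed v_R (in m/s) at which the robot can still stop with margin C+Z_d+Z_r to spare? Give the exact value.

at the boundary: (5/8)·v² + (13/10)·v + (-233/640) = 0
  disc = (13/10)² − 4·(5/8)·(-233/640) = 16641/6400 ; √disc = 129/80
  v_R = (−(13/10) + 129/80) / (2·(5/8)) = 1/4 m/s
check:
T_s = v_R/a_R = (1/4)/(4/5) = 0.3125 s
reaction-phase robot travel = 0.2500·0.3000 = 0.0750 m
robot under decel: 0.2500²/(2·0.8000) = 0.0391 m
human over T_r+T_s: 0.8000·(0.3000+0.3125) = 0.4900 m
residual clearance needed = 0.1200+0.0600+0.0300 = 0.2100 m
sum ≈ 0.0750+0.0391+0.4900+0.2100 ≈ 0.8141 m = S ✓

v_R_max = 1/4 m/s = 0.2500 m/s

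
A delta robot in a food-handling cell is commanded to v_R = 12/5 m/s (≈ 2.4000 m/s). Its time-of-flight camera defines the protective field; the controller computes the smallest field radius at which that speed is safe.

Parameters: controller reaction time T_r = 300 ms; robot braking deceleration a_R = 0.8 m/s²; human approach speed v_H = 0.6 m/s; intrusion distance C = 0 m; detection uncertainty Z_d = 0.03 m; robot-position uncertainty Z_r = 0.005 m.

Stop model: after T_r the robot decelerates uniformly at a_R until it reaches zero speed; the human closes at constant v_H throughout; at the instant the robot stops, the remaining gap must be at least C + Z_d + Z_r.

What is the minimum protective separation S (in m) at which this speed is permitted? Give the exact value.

braking lasts T_s = (12/5)/(4/5) = 3.0000 s
robot in T_r: 2.4000·0.3000 = 0.7200 m
robot covers 2.4000·3.0000 − ½·0.8000·3.0000² = 3.6000 m while stopping
human over T_r+T_s: 0.6000·(0.3000+3.0000) = 1.9800 m
residual clearance needed = 0.0000+0.0300+0.0050 = 0.0350 m
S_min ≈ 0.7200+3.6000+1.9800+0.0350  ⇒  S_min = 1267/200 m

S_min = 1267/200 m = 6.3350 m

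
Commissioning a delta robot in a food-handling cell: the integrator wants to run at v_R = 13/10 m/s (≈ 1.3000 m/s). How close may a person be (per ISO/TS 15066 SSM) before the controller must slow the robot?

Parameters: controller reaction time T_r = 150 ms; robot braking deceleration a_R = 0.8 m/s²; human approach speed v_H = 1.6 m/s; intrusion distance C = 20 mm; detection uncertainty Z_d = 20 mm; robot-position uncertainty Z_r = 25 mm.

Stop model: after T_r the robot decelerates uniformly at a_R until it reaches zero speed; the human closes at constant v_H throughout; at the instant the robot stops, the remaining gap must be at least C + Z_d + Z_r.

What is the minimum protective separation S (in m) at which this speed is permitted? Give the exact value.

stop time T_s = (13/10)/(4/5) = 1.6250 s
reaction-phase robot travel = 1.3000·0.1500 = 0.1950 m
braking distance = 1.3000²/(2·0.8000) = 1.0562 m
human over T_r+T_s: 1.6000·(0.1500+1.6250) = 2.8400 m
margins: 0.0200+0.0200+0.0250 = 0.0650 m
S_min ≈ 0.1950+1.0562+2.8400+0.0650  ⇒  S_min = 133/32 m

S_min = 133/32 m = 4.1562 m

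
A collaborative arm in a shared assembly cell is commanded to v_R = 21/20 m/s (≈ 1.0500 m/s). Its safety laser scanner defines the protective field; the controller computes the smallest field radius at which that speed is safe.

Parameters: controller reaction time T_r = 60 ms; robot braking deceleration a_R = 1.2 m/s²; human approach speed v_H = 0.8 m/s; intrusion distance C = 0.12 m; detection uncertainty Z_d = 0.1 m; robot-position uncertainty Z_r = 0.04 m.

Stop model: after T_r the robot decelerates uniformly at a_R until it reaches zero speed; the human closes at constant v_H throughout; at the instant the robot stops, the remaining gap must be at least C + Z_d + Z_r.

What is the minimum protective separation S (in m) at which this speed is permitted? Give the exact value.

braking lasts T_s = (21/20)/(6/5) = 0.8750 s
robot covers v_R·T_r = 1.0500·0.0600 = 0.0630 m before braking
robot under decel: 1.0500²/(2·1.2000) = 0.4594 m
human over T_r+T_s: 0.8000·(0.0600+0.8750) = 0.7480 m
margins: 0.1200+0.1000+0.0400 = 0.2600 m
S_min ≈ 0.0630+0.4594+0.7480+0.2600  ⇒  S_min = 12243/8000 m

S_min = 12243/8000 m = 1.5304 m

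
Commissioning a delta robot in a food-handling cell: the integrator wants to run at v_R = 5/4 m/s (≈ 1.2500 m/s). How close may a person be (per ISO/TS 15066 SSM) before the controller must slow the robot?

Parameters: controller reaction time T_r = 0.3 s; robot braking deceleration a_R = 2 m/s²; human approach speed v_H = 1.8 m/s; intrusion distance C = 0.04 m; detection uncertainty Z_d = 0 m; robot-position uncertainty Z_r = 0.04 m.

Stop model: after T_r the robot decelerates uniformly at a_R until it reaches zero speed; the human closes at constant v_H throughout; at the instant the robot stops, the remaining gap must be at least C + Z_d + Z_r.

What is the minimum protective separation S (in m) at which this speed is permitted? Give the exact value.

S_min = 4017/1600 m = 2.5106 m

T_s = v_R/a_R = (5/4)/2 = 0.6250 s
robot covers v_R·T_r = 1.2500·0.3000 = 0.3750 m before braking
robot under decel: 1.2500²/(2·2.0000) = 0.3906 m
person approaches 1.8000·(0.3000+0.6250) = 1.6650 m
margins: 0.0400+0.0000+0.0400 = 0.0800 m
S_min ≈ 0.3750+0.3906+1.6650+0.0800  ⇒  S_min = 4017/1600 m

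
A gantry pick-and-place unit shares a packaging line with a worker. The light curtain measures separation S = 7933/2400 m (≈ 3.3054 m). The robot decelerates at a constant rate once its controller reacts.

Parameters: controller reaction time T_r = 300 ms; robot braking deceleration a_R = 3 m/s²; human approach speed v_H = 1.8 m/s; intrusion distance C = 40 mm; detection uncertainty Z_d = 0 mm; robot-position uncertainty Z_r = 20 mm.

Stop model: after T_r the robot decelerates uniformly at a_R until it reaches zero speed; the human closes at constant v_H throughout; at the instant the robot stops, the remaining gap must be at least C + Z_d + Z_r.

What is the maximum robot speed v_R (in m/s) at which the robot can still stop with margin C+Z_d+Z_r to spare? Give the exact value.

quadratic (1/6)·v² + (9/10)·v + (-6493/2400) = 0
  disc = (9/10)² − 4·(1/6)·(-6493/2400) = 9409/3600 ; √disc = 97/60
  v_R = (−(9/10) + 97/60) / (2·(1/6)) = 43/20 m/s
check:
braking lasts T_s = (43/20)/3 = 0.7167 s
robot in T_r: 2.1500·0.3000 = 0.6450 m
robot under decel: 2.1500²/(2·3.0000) = 0.7704 m
person approaches 1.8000·(0.3000+0.7167) = 1.8300 m
C+Z_d+Z_r = 0.0400+0.0000+0.0200 = 0.0600 m
sum ≈ 0.6450+0.7704+1.8300+0.0600 ≈ 3.3054 m = S ✓

v_R_max = 43/20 m/s = 2.1500 m/s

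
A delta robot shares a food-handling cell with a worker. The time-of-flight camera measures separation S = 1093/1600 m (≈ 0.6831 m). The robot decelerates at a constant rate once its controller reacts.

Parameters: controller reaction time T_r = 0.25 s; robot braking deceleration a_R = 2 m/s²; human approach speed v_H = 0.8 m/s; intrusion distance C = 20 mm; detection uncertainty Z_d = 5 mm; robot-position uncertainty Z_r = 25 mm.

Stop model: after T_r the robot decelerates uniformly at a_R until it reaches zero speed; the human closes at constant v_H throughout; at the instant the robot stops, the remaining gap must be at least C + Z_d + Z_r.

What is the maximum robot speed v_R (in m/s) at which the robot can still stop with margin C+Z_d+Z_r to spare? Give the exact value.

v_R_max = 11/20 m/s = 0.5500 m/s

at the boundary: (1/4)·v² + (13/20)·v + (-693/1600) = 0
  disc = (13/20)² − 4·(1/4)·(-693/1600) = 1369/1600 ; √disc = 37/40
  v_R = (−(13/20) + 37/40) / (2·(1/4)) = 11/20 m/s
check:
stop time T_s = (11/20)/2 = 0.2750 s
reaction-phase robot travel = 0.5500·0.2500 = 0.1375 m
braking distance = 0.5500²/(2·2.0000) = 0.0756 m
person approaches 0.8000·(0.2500+0.2750) = 0.4200 m
margins: 0.0200+0.0050+0.0250 = 0.0500 m
sum ≈ 0.1375+0.0756+0.4200+0.0500 ≈ 0.6831 m = S ✓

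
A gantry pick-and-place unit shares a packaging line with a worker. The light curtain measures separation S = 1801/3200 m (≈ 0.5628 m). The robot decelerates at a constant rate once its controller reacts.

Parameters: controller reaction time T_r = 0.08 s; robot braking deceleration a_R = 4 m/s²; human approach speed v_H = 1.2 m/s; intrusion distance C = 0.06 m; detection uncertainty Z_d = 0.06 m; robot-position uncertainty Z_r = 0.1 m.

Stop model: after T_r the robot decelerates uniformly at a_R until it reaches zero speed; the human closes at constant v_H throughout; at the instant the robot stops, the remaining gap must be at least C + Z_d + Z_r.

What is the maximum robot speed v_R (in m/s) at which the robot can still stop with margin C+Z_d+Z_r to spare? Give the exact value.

at the boundary: (1/8)·v² + (19/50)·v + (-3949/16000) = 0
  disc = (19/50)² − 4·(1/8)·(-3949/16000) = 42849/160000 ; √disc = 207/400
  v_R = (−(19/50) + 207/400) / (2·(1/8)) = 11/20 m/s
check:
braking lasts T_s = (11/20)/4 = 0.1375 s
reaction-phase robot travel = 0.5500·0.0800 = 0.0440 m
robot covers 0.5500·0.1375 − ½·4.0000·0.1375² = 0.0378 m while stopping
human closes 1.2000·0.2175 = 0.2610 m
margins: 0.0600+0.0600+0.1000 = 0.2200 m
sum ≈ 0.0440+0.0378+0.2610+0.2200 ≈ 0.5628 m = S ✓

v_R_max = 11/20 m/s = 0.5500 m/s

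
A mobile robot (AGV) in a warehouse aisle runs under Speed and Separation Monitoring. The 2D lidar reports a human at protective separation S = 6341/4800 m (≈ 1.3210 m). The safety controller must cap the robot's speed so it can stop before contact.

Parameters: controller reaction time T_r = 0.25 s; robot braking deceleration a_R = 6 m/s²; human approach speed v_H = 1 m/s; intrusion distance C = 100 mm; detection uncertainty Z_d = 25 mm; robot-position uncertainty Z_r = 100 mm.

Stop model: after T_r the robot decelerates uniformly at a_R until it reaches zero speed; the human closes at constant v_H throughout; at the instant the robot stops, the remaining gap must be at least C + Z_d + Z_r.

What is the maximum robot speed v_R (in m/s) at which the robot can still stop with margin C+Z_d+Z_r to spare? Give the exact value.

v_R_max = 31/20 m/s = 1.5500 m/s

collect terms ⇒ (1/12)·v_R² + (5/12)·v_R + (-4061/4800) = 0
  disc = (5/12)² − 4·(1/12)·(-4061/4800) = 729/1600 ; √disc = 27/40
  v_R = (−(5/12) + 27/40) / (2·(1/12)) = 31/20 m/s
check:
T_s = v_R/a_R = (31/20)/6 = 0.2583 s
robot in T_r: 1.5500·0.2500 = 0.3875 m
braking distance = 1.5500²/(2·6.0000) = 0.2002 m
human over T_r+T_s: 1.0000·(0.2500+0.2583) = 0.5083 m
C+Z_d+Z_r = 0.1000+0.0250+0.1000 = 0.2250 m
sum ≈ 0.3875+0.2002+0.5083+0.2250 ≈ 1.3210 m = S ✓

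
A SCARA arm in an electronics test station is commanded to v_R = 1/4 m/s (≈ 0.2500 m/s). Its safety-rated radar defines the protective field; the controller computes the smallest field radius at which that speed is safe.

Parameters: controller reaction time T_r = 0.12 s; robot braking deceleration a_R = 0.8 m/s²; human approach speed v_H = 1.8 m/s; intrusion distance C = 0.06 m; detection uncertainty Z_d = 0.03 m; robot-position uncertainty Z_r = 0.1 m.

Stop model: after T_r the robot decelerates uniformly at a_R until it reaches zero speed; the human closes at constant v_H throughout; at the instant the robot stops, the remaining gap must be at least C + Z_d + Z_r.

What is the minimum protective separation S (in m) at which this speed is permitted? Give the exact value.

S_min = 16601/16000 m = 1.0376 m

T_s = v_R/a_R = (1/4)/(4/5) = 0.3125 s
reaction-phase robot travel = 0.2500·0.1200 = 0.0300 m
braking distance = 0.2500²/(2·0.8000) = 0.0391 m
person approaches 1.8000·(0.1200+0.3125) = 0.7785 m
margins: 0.0600+0.0300+0.1000 = 0.1900 m
S_min ≈ 0.0300+0.0391+0.7785+0.1900  ⇒  S_min = 16601/16000 m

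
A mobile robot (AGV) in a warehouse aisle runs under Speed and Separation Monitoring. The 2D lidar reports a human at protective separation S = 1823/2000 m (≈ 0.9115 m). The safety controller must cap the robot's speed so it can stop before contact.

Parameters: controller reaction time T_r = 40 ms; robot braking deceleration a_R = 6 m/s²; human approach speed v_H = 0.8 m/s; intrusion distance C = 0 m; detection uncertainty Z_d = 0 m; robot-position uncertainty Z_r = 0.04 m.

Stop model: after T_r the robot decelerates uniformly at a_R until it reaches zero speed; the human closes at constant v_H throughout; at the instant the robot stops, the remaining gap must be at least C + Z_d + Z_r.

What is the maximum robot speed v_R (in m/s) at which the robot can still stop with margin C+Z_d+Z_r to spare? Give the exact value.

at the boundary: (1/12)·v² + (13/75)·v + (-1679/2000) = 0
  disc = (13/75)² − 4·(1/12)·(-1679/2000) = 27889/90000 ; √disc = 167/300
  v_R = (−(13/75) + 167/300) / (2·(1/12)) = 23/10 m/s
check:
T_s = v_R/a_R = (23/10)/6 = 0.3833 s
robot covers v_R·T_r = 2.3000·0.0400 = 0.0920 m before braking
braking distance = 2.3000²/(2·6.0000) = 0.4408 m
human over T_r+T_s: 0.8000·(0.0400+0.3833) = 0.3387 m
residual clearance needed = 0.0000+0.0000+0.0400 = 0.0400 m
sum ≈ 0.0920+0.4408+0.3387+0.0400 ≈ 0.9115 m = S ✓

v_R_max = 23/10 m/s = 2.3000 m/s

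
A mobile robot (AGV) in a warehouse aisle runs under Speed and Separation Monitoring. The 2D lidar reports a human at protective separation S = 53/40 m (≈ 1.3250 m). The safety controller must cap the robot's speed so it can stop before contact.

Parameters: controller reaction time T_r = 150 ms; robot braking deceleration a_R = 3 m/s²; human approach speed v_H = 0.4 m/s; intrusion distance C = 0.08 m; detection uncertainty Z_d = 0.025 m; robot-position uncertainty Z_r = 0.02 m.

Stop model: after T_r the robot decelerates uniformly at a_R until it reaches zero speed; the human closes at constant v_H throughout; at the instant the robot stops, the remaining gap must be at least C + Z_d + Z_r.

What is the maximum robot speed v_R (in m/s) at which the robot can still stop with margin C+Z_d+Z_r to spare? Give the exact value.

collect terms ⇒ (1/6)·v_R² + (17/60)·v_R + (-57/50) = 0
  disc = (17/60)² − 4·(1/6)·(-57/50) = 121/144 ; √disc = 11/12
  v_R = (−(17/60) + 11/12) / (2·(1/6)) = 19/10 m/s
check:
stop time T_s = (19/10)/3 = 0.6333 s
robot in T_r: 1.9000·0.1500 = 0.2850 m
robot under decel: 1.9000²/(2·3.0000) = 0.6017 m
person approaches 0.4000·(0.1500+0.6333) = 0.3133 m
residual clearance needed = 0.0800+0.0250+0.0200 = 0.1250 m
sum ≈ 0.2850+0.6017+0.3133+0.1250 ≈ 1.3250 m = S ✓

v_R_max = 19/10 m/s = 1.9000 m/s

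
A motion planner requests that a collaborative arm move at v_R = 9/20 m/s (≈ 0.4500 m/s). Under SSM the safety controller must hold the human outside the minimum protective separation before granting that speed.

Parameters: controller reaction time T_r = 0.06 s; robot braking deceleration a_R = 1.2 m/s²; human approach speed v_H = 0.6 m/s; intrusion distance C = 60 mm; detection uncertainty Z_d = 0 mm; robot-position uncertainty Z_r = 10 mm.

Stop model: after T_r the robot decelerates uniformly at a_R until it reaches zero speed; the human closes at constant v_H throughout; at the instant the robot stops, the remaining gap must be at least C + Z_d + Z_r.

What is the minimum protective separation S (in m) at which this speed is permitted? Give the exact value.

T_s = v_R/a_R = (9/20)/(6/5) = 0.3750 s
robot in T_r: 0.4500·0.0600 = 0.0270 m
robot covers 0.4500·0.3750 − ½·1.2000·0.3750² = 0.0844 m while stopping
human over T_r+T_s: 0.6000·(0.0600+0.3750) = 0.2610 m
C+Z_d+Z_r = 0.0600+0.0000+0.0100 = 0.0700 m
S_min ≈ 0.0270+0.0844+0.2610+0.0700  ⇒  S_min = 3539/8000 m

S_min = 3539/8000 m = 0.4424 m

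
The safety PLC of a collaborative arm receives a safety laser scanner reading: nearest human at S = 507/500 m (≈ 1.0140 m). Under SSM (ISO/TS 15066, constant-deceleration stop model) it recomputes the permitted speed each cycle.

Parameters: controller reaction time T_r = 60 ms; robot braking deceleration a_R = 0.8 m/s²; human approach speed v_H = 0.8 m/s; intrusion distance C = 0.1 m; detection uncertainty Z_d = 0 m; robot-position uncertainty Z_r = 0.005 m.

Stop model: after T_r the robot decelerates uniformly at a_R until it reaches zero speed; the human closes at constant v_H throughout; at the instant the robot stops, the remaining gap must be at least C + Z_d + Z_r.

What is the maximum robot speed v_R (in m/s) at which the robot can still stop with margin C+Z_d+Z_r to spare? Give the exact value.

v_R_max = 3/5 m/s = 0.6000 m/s

at the boundary: (5/8)·v² + (53/50)·v + (-861/1000) = 0
  disc = (53/50)² − 4·(5/8)·(-861/1000) = 32761/10000 ; √disc = 181/100
  v_R = (−(53/50) + 181/100) / (2·(5/8)) = 3/5 m/s
check:
stop time T_s = (3/5)/(4/5) = 0.7500 s
robot covers v_R·T_r = 0.6000·0.0600 = 0.0360 m before braking
braking distance = 0.6000²/(2·0.8000) = 0.2250 m
person approaches 0.8000·(0.0600+0.7500) = 0.6480 m
residual clearance needed = 0.1000+0.0000+0.0050 = 0.1050 m
sum ≈ 0.0360+0.2250+0.6480+0.1050 ≈ 1.0140 m = S ✓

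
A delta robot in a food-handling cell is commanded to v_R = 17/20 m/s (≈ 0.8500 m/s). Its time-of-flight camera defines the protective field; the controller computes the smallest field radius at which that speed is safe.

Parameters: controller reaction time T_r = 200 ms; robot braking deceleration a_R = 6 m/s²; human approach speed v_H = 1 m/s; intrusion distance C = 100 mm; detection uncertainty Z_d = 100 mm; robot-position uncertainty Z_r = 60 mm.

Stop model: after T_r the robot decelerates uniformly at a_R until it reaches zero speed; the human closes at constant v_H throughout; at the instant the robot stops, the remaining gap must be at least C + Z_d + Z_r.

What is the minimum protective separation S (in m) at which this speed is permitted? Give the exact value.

braking lasts T_s = (17/20)/6 = 0.1417 s
robot in T_r: 0.8500·0.2000 = 0.1700 m
robot under decel: 0.8500²/(2·6.0000) = 0.0602 m
human closes 1.0000·0.3417 = 0.3417 m
residual clearance needed = 0.1000+0.1000+0.0600 = 0.2600 m
S_min ≈ 0.1700+0.0602+0.3417+0.2600  ⇒  S_min = 1331/1600 m

S_min = 1331/1600 m = 0.8319 m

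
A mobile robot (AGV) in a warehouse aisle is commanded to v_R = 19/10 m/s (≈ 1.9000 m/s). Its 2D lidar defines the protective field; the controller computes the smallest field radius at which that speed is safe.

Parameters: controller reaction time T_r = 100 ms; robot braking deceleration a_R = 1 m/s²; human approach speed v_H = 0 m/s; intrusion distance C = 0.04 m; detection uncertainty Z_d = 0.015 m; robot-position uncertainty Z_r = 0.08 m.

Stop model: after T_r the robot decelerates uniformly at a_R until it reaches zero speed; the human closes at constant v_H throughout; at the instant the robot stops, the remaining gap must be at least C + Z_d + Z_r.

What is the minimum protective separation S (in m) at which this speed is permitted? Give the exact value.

S_min = 213/100 m = 2.1300 m

T_s = v_R/a_R = (19/10)/1 = 1.9000 s
robot in T_r: 1.9000·0.1000 = 0.1900 m
robot covers 1.9000·1.9000 − ½·1.0000·1.9000² = 1.8050 m while stopping
person approaches 0.0000·(0.1000+1.9000) = 0.0000 m
C+Z_d+Z_r = 0.0400+0.0150+0.0800 = 0.1350 m
S_min ≈ 0.1900+1.8050+0.0000+0.1350  ⇒  S_min = 213/100 m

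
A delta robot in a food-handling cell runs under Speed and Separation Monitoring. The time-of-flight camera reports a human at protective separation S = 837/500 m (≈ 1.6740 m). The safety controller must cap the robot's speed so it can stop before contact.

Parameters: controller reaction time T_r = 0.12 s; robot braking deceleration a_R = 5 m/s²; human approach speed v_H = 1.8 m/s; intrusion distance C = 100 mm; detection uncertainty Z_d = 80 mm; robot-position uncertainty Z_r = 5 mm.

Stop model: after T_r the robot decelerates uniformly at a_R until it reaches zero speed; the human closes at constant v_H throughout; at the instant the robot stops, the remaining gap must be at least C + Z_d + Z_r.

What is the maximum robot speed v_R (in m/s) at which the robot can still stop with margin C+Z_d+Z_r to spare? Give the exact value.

collect terms ⇒ (1/10)·v_R² + (12/25)·v_R + (-1273/1000) = 0
  disc = (12/25)² − 4·(1/10)·(-1273/1000) = 1849/2500 ; √disc = 43/50
  v_R = (−(12/25) + 43/50) / (2·(1/10)) = 19/10 m/s
check:
braking lasts T_s = (19/10)/5 = 0.3800 s
robot covers v_R·T_r = 1.9000·0.1200 = 0.2280 m before braking
braking distance = 1.9000²/(2·5.0000) = 0.3610 m
human closes 1.8000·0.5000 = 0.9000 m
residual clearance needed = 0.1000+0.0800+0.0050 = 0.1850 m
sum ≈ 0.2280+0.3610+0.9000+0.1850 ≈ 1.6740 m = S ✓

v_R_max = 19/10 m/s = 1.9000 m/s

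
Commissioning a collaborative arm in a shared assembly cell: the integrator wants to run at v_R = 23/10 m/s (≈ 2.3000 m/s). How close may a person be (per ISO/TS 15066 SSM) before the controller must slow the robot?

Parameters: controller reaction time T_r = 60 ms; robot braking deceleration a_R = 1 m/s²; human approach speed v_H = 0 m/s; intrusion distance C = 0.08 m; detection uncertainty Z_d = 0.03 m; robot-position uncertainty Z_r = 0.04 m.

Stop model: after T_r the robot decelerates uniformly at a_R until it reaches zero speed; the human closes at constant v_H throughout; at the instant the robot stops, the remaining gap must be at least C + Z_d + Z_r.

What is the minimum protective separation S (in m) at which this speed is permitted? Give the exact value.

stop time T_s = (23/10)/1 = 2.3000 s
reaction-phase robot travel = 2.3000·0.0600 = 0.1380 m
braking distance = 2.3000²/(2·1.0000) = 2.6450 m
human closes 0.0000·2.3600 = 0.0000 m
residual clearance needed = 0.0800+0.0300+0.0400 = 0.1500 m
S_min ≈ 0.1380+2.6450+0.0000+0.1500  ⇒  S_min = 2933/1000 m

S_min = 2933/1000 m = 2.9330 m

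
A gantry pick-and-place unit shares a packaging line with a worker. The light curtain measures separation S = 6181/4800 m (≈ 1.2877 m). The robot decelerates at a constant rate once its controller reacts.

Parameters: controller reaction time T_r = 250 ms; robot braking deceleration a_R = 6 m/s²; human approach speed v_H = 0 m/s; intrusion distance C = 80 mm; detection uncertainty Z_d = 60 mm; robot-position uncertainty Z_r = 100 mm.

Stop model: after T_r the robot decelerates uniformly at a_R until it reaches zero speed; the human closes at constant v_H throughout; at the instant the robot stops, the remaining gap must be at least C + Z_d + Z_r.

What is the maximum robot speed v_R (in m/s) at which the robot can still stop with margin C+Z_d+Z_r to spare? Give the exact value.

collect terms ⇒ (1/12)·v_R² + (1/4)·v_R + (-5029/4800) = 0
  disc = (1/4)² − 4·(1/12)·(-5029/4800) = 5929/14400 ; √disc = 77/120
  v_R = (−(1/4) + 77/120) / (2·(1/12)) = 47/20 m/s
check:
stop time T_s = (47/20)/6 = 0.3917 s
reaction-phase robot travel = 2.3500·0.2500 = 0.5875 m
braking distance = 2.3500²/(2·6.0000) = 0.4602 m
human closes 0.0000·0.6417 = 0.0000 m
C+Z_d+Z_r = 0.0800+0.0600+0.1000 = 0.2400 m
sum ≈ 0.5875+0.4602+0.0000+0.2400 ≈ 1.2877 m = S ✓

v_R_max = 47/20 m/s = 2.3500 m/s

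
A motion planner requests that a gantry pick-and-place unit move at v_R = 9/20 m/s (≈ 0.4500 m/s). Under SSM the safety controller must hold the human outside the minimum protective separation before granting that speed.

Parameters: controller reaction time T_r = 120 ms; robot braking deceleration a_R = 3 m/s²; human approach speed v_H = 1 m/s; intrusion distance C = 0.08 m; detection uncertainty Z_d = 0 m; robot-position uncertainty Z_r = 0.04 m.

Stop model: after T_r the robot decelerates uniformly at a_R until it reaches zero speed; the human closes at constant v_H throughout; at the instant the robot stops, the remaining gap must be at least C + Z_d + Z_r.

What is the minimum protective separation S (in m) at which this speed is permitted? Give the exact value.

braking lasts T_s = (9/20)/3 = 0.1500 s
reaction-phase robot travel = 0.4500·0.1200 = 0.0540 m
braking distance = 0.4500²/(2·3.0000) = 0.0338 m
human closes 1.0000·0.2700 = 0.2700 m
residual clearance needed = 0.0800+0.0000+0.0400 = 0.1200 m
S_min ≈ 0.0540+0.0338+0.2700+0.1200  ⇒  S_min = 1911/4000 m

S_min = 1911/4000 m = 0.4778 m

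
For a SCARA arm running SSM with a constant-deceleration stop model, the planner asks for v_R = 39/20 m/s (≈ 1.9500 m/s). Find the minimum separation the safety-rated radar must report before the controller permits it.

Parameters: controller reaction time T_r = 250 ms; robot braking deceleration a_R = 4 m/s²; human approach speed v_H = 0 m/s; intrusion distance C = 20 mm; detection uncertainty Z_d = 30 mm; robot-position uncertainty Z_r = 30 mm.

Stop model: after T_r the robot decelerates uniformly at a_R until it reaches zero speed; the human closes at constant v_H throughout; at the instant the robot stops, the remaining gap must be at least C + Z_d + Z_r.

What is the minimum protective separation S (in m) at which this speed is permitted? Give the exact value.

S_min = 3337/3200 m = 1.0428 m

stop time T_s = (39/20)/4 = 0.4875 s
robot covers v_R·T_r = 1.9500·0.2500 = 0.4875 m before braking
braking distance = 1.9500²/(2·4.0000) = 0.4753 m
human closes 0.0000·0.7375 = 0.0000 m
margins: 0.0200+0.0300+0.0300 = 0.0800 m
S_min ≈ 0.4875+0.4753+0.0000+0.0800  ⇒  S_min = 3337/3200 m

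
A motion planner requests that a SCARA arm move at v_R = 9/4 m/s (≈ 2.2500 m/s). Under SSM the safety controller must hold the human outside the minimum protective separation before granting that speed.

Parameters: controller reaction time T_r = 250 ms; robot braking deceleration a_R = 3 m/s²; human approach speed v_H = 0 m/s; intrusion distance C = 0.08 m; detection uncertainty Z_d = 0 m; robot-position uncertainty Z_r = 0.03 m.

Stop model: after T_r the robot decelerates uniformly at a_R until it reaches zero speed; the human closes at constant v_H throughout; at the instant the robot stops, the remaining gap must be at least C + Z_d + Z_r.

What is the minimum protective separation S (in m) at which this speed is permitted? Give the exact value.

S_min = 1213/800 m = 1.5163 m

stop time T_s = (9/4)/3 = 0.7500 s
reaction-phase robot travel = 2.2500·0.2500 = 0.5625 m
robot under decel: 2.2500²/(2·3.0000) = 0.8438 m
person approaches 0.0000·(0.2500+0.7500) = 0.0000 m
C+Z_d+Z_r = 0.0800+0.0000+0.0300 = 0.1100 m
S_min ≈ 0.5625+0.8438+0.0000+0.1100  ⇒  S_min = 1213/800 m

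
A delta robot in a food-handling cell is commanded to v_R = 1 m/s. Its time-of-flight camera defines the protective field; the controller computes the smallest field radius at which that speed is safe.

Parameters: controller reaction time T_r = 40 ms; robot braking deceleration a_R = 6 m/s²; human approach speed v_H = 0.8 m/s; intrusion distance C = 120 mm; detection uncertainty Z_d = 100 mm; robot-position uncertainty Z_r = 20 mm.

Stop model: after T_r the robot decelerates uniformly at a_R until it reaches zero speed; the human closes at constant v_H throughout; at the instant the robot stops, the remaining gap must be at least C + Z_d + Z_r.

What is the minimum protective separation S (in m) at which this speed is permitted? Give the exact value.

S_min = 793/1500 m = 0.5287 m

stop time T_s = 1/6 = 0.1667 s
robot covers v_R·T_r = 1.0000·0.0400 = 0.0400 m before braking
braking distance = 1.0000²/(2·6.0000) = 0.0833 m
human over T_r+T_s: 0.8000·(0.0400+0.1667) = 0.1653 m
C+Z_d+Z_r = 0.1200+0.1000+0.0200 = 0.2400 m
S_min ≈ 0.0400+0.0833+0.1653+0.2400  ⇒  S_min = 793/1500 m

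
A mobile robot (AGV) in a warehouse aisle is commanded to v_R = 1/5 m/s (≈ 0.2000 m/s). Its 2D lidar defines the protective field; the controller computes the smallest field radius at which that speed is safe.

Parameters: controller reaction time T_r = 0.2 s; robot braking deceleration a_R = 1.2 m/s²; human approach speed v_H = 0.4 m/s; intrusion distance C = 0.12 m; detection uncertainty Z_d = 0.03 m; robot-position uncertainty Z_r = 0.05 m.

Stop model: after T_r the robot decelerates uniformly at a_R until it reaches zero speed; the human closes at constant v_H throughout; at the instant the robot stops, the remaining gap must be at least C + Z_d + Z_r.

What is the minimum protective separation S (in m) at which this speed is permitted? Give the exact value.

S_min = 121/300 m = 0.4033 m

T_s = v_R/a_R = (1/5)/(6/5) = 0.1667 s
robot in T_r: 0.2000·0.2000 = 0.0400 m
robot covers 0.2000·0.1667 − ½·1.2000·0.1667² = 0.0167 m while stopping
human over T_r+T_s: 0.4000·(0.2000+0.1667) = 0.1467 m
C+Z_d+Z_r = 0.1200+0.0300+0.0500 = 0.2000 m
S_min ≈ 0.0400+0.0167+0.1467+0.2000  ⇒  S_min = 121/300 m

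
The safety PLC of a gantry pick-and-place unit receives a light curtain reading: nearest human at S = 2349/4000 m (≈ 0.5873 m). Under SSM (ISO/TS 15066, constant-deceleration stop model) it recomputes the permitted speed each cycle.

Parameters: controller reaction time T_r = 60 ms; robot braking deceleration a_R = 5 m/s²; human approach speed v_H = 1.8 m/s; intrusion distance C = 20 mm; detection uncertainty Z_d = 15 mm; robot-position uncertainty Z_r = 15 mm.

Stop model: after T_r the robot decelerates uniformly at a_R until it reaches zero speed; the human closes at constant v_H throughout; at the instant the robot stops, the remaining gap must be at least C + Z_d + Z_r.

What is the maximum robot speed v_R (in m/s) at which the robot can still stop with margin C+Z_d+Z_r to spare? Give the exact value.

v_R_max = 17/20 m/s = 0.8500 m/s

collect terms ⇒ (1/10)·v_R² + (21/50)·v_R + (-1717/4000) = 0
  disc = (21/50)² − 4·(1/10)·(-1717/4000) = 3481/10000 ; √disc = 59/100
  v_R = (−(21/50) + 59/100) / (2·(1/10)) = 17/20 m/s
check:
braking lasts T_s = (17/20)/5 = 0.1700 s
reaction-phase robot travel = 0.8500·0.0600 = 0.0510 m
braking distance = 0.8500²/(2·5.0000) = 0.0722 m
person approaches 1.8000·(0.0600+0.1700) = 0.4140 m
margins: 0.0200+0.0150+0.0150 = 0.0500 m
sum ≈ 0.0510+0.0722+0.4140+0.0500 ≈ 0.5873 m = S ✓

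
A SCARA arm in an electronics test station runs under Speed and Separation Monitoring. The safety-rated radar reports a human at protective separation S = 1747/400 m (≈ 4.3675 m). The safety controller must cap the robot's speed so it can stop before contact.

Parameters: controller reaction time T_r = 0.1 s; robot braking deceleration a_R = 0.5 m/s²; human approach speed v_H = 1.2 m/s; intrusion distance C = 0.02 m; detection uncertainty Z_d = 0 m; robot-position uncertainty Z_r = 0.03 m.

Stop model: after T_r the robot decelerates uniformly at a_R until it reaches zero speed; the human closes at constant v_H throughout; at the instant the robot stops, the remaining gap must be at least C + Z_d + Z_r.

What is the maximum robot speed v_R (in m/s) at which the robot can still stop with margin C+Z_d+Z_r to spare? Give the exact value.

v_R_max = 23/20 m/s = 1.1500 m/s

collect terms ⇒ (1)·v_R² + (5/2)·v_R + (-1679/400) = 0
  disc = (5/2)² − 4·(1)·(-1679/400) = 576/25 ; √disc = 24/5
  v_R = (−(5/2) + 24/5) / (2·(1)) = 23/20 m/s
check:
T_s = v_R/a_R = (23/20)/(1/2) = 2.3000 s
reaction-phase robot travel = 1.1500·0.1000 = 0.1150 m
braking distance = 1.1500²/(2·0.5000) = 1.3225 m
human closes 1.2000·2.4000 = 2.8800 m
margins: 0.0200+0.0000+0.0300 = 0.0500 m
sum ≈ 0.1150+1.3225+2.8800+0.0500 ≈ 4.3675 m = S ✓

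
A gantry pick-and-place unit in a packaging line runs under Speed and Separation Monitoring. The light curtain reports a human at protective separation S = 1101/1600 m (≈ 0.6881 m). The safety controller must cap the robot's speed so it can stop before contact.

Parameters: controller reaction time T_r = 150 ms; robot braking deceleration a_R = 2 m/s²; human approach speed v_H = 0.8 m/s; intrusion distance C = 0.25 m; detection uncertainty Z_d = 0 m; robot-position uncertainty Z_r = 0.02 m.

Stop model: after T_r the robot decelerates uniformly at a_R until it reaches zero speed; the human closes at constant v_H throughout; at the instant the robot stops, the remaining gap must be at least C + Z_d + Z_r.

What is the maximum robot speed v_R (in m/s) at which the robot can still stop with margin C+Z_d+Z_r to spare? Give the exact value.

at the boundary: (1/4)·v² + (11/20)·v + (-477/1600) = 0
  disc = (11/20)² − 4·(1/4)·(-477/1600) = 961/1600 ; √disc = 31/40
  v_R = (−(11/20) + 31/40) / (2·(1/4)) = 9/20 m/s
check:
stop time T_s = (9/20)/2 = 0.2250 s
robot covers v_R·T_r = 0.4500·0.1500 = 0.0675 m before braking
robot covers 0.4500·0.2250 − ½·2.0000·0.2250² = 0.0506 m while stopping
person approaches 0.8000·(0.1500+0.2250) = 0.3000 m
margins: 0.2500+0.0000+0.0200 = 0.2700 m
sum ≈ 0.0675+0.0506+0.3000+0.2700 ≈ 0.6881 m = S ✓

v_R_max = 9/20 m/s = 0.4500 m/s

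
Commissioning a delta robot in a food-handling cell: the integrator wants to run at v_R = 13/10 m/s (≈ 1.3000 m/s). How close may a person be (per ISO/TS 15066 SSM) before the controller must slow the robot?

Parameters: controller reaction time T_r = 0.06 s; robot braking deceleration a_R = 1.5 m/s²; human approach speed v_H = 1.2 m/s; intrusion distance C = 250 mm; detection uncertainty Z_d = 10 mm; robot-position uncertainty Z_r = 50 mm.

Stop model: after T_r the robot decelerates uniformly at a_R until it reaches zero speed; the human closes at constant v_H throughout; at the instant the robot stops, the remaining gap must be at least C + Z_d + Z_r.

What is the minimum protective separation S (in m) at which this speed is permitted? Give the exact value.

S_min = 619/300 m = 2.0633 m

braking lasts T_s = (13/10)/(3/2) = 0.8667 s
robot in T_r: 1.3000·0.0600 = 0.0780 m
braking distance = 1.3000²/(2·1.5000) = 0.5633 m
human closes 1.2000·0.9267 = 1.1120 m
C+Z_d+Z_r = 0.2500+0.0100+0.0500 = 0.3100 m
S_min ≈ 0.0780+0.5633+1.1120+0.3100  ⇒  S_min = 619/300 m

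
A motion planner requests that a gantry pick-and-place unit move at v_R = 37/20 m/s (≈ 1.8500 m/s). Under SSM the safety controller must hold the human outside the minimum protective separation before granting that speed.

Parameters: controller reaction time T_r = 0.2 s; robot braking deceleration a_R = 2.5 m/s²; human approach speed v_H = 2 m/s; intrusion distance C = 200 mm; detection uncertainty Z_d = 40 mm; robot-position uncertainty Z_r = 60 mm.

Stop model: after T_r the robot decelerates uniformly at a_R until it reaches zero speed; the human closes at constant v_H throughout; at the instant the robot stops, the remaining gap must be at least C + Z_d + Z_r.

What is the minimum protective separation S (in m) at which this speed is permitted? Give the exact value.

braking lasts T_s = (37/20)/(5/2) = 0.7400 s
robot in T_r: 1.8500·0.2000 = 0.3700 m
braking distance = 1.8500²/(2·2.5000) = 0.6845 m
human closes 2.0000·0.9400 = 1.8800 m
residual clearance needed = 0.2000+0.0400+0.0600 = 0.3000 m
S_min ≈ 0.3700+0.6845+1.8800+0.3000  ⇒  S_min = 6469/2000 m

S_min = 6469/2000 m = 3.2345 m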